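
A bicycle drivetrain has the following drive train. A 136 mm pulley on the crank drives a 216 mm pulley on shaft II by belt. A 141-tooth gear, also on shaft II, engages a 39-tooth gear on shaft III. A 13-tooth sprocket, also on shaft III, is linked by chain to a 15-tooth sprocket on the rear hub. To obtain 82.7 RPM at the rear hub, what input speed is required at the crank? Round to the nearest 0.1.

41.9 RPM

Overall ratio R = 1.5882 × 0.2766 × 1.1538 = 0.50688.
Required input speed = output speed × R = 82.7 × 0.50688 = 41.919 RPM.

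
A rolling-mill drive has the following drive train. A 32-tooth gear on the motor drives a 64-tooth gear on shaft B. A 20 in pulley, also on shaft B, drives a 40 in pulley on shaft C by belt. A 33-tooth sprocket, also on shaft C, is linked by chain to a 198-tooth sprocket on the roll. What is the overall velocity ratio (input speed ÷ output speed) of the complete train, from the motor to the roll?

Each stage contributes driven/driver: gear mesh 64/32 = 2, belt 40/20 = 2, chain 198/33 = 6.
Overall: 2 × 2 × 6 = 24.

24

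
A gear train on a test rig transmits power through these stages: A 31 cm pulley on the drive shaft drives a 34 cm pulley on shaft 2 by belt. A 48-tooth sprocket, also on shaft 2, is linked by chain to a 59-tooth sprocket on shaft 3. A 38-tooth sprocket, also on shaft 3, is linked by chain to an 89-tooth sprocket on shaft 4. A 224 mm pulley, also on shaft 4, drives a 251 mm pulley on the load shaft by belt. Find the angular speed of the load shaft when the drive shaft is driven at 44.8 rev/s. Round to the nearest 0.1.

Belt: ratio = 34/31 = 1.0968, so shaft 2 turns at 44.8 / 1.0968 = 40.847 rev/s.
Chain: ratio = 59/48 = 1.2292, so shaft 3 turns at 40.847 / 1.2292 = 33.232 rev/s.
Chain: ratio = 89/38 = 2.3421, so shaft 4 turns at 33.232 / 2.3421 = 14.189 rev/s.
Belt: ratio = 251/224 = 1.1205, so the load shaft turns at 14.189 / 1.1205 = 12.662 rev/s.

12.7 rev/s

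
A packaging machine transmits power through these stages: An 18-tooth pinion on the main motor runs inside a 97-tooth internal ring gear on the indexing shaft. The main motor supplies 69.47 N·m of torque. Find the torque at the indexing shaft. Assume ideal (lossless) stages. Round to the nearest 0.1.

Internal gear: ratio = 97/18 = 5.3889; torque at the indexing shaft = 69.47 × 5.3889 = 374.37 N·m.

374.4 N·m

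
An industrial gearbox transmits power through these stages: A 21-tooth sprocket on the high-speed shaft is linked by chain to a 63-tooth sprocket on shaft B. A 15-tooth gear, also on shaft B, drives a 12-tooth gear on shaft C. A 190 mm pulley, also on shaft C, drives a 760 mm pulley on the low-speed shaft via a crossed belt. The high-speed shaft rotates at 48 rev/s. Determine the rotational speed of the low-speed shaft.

chain 63/21 = 3 → 48/3 = 16 rev/s
gear mesh 12/15 = 0.8 → 16/0.8 = 20 rev/s
belt 760/190 = 4 → 20/4 = 5 rev/s

5 rev/s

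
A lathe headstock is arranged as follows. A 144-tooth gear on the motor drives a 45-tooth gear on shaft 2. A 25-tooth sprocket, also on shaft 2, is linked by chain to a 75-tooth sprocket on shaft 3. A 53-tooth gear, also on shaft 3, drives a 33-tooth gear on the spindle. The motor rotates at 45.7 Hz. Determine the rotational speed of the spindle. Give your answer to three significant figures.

gear mesh 45/144 = 0.3125 → 45.7/0.3125 = 146.24 Hz
chain 75/25 = 3 → 146.24/3 = 48.747 Hz
gear mesh 33/53 = 0.62264 → 48.747/0.62264 = 78.29 Hz

78.3 Hz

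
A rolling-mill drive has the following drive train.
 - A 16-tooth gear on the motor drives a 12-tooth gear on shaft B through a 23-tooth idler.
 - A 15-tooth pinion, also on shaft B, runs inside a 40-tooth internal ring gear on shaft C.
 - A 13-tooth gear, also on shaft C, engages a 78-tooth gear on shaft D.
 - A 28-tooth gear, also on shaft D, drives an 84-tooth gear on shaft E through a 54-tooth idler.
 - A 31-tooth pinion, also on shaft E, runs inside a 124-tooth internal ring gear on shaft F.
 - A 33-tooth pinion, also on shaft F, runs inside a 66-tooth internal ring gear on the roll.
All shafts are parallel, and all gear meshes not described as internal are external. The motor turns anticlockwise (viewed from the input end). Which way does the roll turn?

the motor → shaft B: driver → idler → driven is 2 external meshes, 2 reversals → CCW.
shaft B → shaft C: internal mesh, same direction → CCW.
shaft C → shaft D: external mesh, 1 reversal → CW.
shaft D → shaft E: driver → idler → driven is 2 external meshes, 2 reversals → CW.
shaft E → shaft F: internal mesh, same direction → CW.
shaft F → the roll: internal mesh, same direction → CW.
5 reversals in total — an odd number — so the roll turns opposite to the motor.

clockwise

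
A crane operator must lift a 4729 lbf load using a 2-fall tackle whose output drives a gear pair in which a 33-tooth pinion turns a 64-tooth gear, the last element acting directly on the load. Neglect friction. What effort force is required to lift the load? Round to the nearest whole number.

1219 lbf

Block-and-tackle MA = number of supporting rope parts = 2.
Gear pair MA = 64/33 = 1.9394.
Combined ideal MA = 2 × 1.9394 = 3.8788.
Effort = load / MA = 4729 / 3.8788 = 1219.2 lbf.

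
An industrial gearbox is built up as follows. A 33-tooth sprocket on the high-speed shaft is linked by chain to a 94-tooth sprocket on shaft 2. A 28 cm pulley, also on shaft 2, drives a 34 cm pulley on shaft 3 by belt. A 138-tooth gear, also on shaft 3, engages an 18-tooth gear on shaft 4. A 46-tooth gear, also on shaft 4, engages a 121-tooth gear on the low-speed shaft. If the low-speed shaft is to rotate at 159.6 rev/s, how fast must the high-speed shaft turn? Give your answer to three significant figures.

189 rev/s

Overall ratio R = 2.8485 × 1.2143 × 0.13043 × 2.6304 = 1.1867.
Required input speed = output speed × R = 159.6 × 1.1867 = 189.4 rev/s.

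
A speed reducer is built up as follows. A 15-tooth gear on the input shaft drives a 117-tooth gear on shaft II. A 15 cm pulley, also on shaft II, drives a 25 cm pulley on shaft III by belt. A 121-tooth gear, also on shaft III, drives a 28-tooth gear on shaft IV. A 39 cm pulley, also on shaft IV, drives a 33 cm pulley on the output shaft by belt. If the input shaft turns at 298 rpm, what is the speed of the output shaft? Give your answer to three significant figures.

117 rpm

Gear mesh: ratio = 117/15 = 7.8, so shaft II turns at 298 / 7.8 = 38.205 rpm.
Belt: ratio = 25/15 = 1.6667, so shaft III turns at 38.205 / 1.6667 = 22.923 rpm.
Gear mesh: ratio = 28/121 = 0.2314, so shaft IV turns at 22.923 / 0.2314 = 99.06 rpm.
Belt: ratio = 33/39 = 0.84615, so the output shaft turns at 99.06 / 0.84615 = 117.07 rpm.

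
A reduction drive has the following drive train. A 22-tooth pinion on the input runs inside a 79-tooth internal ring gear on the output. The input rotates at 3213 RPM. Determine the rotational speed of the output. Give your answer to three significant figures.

internal gear 79/22 = 3.5909 → 3213/3.5909 = 894.76 RPM

895 RPM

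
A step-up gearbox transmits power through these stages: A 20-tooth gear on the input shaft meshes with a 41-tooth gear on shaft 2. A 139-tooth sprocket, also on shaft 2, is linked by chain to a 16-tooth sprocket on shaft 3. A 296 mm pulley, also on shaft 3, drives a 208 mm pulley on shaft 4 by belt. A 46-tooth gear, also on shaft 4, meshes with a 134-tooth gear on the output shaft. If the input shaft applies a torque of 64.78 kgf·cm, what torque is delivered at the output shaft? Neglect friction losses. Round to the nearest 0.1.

After the gear mesh (41/20): 64.78 × 2.05 = 132.8 kgf·cm
After the chain (16/139): 132.8 × 0.11511 = 15.286 kgf·cm
After the belt (208/296): 15.286 × 0.7027 = 10.742 kgf·cm
After the gear mesh (134/46): 10.742 × 2.913 = 31.291 kgf·cm

31.3 kgf·cm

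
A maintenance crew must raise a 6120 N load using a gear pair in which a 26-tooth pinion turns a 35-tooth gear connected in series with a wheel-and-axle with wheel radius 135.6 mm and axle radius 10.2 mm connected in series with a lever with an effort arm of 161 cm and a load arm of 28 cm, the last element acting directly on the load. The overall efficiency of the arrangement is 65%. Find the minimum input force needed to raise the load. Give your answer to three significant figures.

Gear pair MA = 35/26 = 1.3462.
Wheel-and-axle MA = R/r = 135.6/10.2 = 13.294.
Lever MA = effort arm / load arm = 161/28 = 5.75.
Combined ideal MA = 1.3462 × 13.294 × 5.75 = 102.9.
Actual MA = 102.9 × 0.65 = 66.886.
Effort = load / actual MA = 6120 / 66.886 = 91.499 N.

91.5 N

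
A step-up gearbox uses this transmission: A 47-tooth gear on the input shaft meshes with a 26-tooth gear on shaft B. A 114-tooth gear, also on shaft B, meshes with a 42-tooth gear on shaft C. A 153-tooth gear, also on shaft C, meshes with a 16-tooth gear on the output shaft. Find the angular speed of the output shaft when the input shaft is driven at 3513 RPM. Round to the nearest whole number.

Gear mesh: ratio = 26/47 = 0.55319, so shaft B turns at 3513 / 0.55319 = 6350.4 RPM.
Gear mesh: ratio = 42/114 = 0.36842, so shaft C turns at 6350.4 / 0.36842 = 17237 RPM.
Gear mesh: ratio = 16/153 = 0.10458, so the output shaft turns at 17237 / 0.10458 = 1.6483e+05 RPM.

164827 RPM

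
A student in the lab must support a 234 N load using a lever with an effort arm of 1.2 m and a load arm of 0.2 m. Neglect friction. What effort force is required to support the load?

39 N

Lever MA = effort arm / load arm = 1.2/0.2 = 6.
Effort = load / MA = 234 / 6 = 39 N.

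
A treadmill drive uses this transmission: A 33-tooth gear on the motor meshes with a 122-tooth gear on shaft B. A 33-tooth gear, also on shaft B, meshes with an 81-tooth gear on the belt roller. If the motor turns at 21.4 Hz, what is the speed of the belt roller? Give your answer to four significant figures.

2.358 Hz

gear mesh 122/33 = 3.697 → 21.4/3.697 = 5.7885 Hz
gear mesh 81/33 = 2.4545 → 5.7885/2.4545 = 2.3583 Hz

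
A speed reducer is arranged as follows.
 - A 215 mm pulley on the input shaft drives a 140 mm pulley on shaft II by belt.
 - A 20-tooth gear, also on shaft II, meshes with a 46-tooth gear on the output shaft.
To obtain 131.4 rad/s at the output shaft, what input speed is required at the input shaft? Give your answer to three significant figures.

197 rad/s

Overall ratio R = 0.65116 × 2.3 = 1.4977.
Required input speed = output speed × R = 131.4 × 1.4977 = 196.79 rad/s.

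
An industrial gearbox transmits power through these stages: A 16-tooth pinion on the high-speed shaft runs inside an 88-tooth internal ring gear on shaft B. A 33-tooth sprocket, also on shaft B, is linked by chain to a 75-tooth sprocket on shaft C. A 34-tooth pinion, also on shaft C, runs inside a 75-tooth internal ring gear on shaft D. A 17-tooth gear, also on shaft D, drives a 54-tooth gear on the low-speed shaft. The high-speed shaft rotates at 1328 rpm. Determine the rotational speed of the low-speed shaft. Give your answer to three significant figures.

the high-speed shaft → shaft B (internal gear, 88/16): 1328 ÷ 5.5 = 241.45 rpm
shaft B → shaft C (chain, 75/33): 241.45 ÷ 2.2727 = 106.24 rpm
shaft C → shaft D (internal gear, 75/34): 106.24 ÷ 2.2059 = 48.162 rpm
shaft D → the low-speed shaft (gear mesh, 54/17): 48.162 ÷ 3.1765 = 15.162 rpm

15.2 rpm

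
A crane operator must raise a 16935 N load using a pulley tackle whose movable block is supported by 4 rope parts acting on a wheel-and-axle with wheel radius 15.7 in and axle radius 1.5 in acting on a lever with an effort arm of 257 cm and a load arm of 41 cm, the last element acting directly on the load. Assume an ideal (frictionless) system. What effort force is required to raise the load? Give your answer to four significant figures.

Block-and-tackle MA = number of supporting rope parts = 4.
Wheel-and-axle MA = R/r = 15.7/1.5 = 10.467.
Lever MA = effort arm / load arm = 257/41 = 6.2683.
Combined ideal MA = 4 × 10.467 × 6.2683 = 262.43.
Effort = load / MA = 16935 / 262.43 = 64.531 N.

64.53 N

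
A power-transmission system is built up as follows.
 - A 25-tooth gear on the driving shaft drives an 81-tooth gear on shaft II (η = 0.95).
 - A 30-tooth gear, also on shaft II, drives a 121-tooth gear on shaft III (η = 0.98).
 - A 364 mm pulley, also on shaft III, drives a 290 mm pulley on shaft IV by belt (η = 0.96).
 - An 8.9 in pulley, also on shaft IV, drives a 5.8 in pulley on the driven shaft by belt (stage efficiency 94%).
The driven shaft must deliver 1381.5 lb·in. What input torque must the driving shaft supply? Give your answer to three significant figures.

242 lb·in

Overall ratio R = 3.24 × 4.0333 × 0.7967 × 0.65169 = 6.7849; overall efficiency η = 0.95 × 0.98 × 0.96 × 0.94 = 0.8401.
Input torque = output torque / (R × η) = 1381.5 / (6.7849 × 0.8401) = 242.36 lb·in.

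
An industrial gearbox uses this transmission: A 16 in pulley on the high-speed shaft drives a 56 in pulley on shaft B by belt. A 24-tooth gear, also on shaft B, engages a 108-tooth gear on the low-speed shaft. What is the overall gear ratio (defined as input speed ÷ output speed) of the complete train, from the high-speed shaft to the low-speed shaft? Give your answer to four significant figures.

Each stage contributes driven/driver: belt 56/16 = 3.5, gear mesh 108/24 = 4.5.
Overall: 3.5 × 4.5 = 15.75.

15.75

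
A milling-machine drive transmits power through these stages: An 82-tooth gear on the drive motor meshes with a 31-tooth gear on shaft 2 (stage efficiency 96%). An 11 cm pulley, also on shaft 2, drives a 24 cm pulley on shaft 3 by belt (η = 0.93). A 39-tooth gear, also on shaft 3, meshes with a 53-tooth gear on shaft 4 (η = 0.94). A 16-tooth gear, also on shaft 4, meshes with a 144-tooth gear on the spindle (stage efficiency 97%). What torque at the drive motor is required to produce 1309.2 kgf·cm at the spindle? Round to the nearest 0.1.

159.4 kgf·cm

Overall ratio R = 0.37805 × 2.1818 × 1.359 × 9 = 10.088; overall efficiency η = 0.96 × 0.93 × 0.94 × 0.97 = 0.8141.
Input torque = output torque / (R × η) = 1309.2 / (10.088 × 0.8141) = 159.42 kgf·cm.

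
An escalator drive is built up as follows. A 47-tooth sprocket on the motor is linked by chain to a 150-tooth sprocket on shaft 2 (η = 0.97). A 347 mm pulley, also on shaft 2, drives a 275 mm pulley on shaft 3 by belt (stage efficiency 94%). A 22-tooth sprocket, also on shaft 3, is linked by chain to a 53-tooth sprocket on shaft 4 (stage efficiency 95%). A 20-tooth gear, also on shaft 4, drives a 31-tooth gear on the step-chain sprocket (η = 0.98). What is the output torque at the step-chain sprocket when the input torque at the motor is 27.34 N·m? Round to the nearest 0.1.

Chain: ratio = 150/47 = 3.1915; torque at shaft 2 = 27.34 × 3.1915 × 0.97 = 84.638 N·m.
Belt: ratio = 275/347 = 0.79251; torque at shaft 3 = 84.638 × 0.79251 × 0.94 = 63.051 N·m.
Chain: ratio = 53/22 = 2.4091; torque at shaft 4 = 63.051 × 2.4091 × 0.95 = 144.3 N·m.
Gear mesh: ratio = 31/20 = 1.55; torque at the step-chain sprocket = 144.3 × 1.55 × 0.98 = 219.19 N·m.

219.2 N·m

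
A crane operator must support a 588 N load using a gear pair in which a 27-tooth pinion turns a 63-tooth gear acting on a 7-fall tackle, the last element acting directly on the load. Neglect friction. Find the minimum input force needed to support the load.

Gear pair MA = 63/27 = 2.3333.
Block-and-tackle MA = number of supporting rope parts = 7.
Combined ideal MA = 2.3333 × 7 = 16.333.
Effort = load / MA = 588 / 16.333 = 36 N.

36 N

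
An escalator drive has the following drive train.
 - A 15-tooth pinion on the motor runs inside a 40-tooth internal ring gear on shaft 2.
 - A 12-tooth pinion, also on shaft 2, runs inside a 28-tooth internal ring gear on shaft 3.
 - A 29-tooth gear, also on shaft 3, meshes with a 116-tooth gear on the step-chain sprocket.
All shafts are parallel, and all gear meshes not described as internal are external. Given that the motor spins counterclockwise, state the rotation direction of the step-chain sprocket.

the motor → shaft 2: internal mesh, same direction → CCW.
shaft 2 → shaft 3: internal mesh, same direction → CCW.
shaft 3 → the step-chain sprocket: external mesh, 1 reversal → CW.
1 reversal in total — an odd number — so the step-chain sprocket turns opposite to the motor.

clockwise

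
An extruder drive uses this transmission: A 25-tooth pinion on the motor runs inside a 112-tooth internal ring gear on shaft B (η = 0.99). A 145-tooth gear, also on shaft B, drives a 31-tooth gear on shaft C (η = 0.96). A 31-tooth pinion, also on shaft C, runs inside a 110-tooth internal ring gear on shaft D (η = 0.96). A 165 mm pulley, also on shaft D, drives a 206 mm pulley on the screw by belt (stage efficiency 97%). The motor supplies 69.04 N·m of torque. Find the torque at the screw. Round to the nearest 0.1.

259.3 N·m

internal gear 112/25 = 4.48 → τ = 69.04·4.48·0.99 = 306.21 N·m
gear mesh 31/145 = 0.21379 → τ = 306.21·0.21379·0.96 = 62.846 N·m
internal gear 110/31 = 3.5484 → τ = 62.846·3.5484·0.96 = 214.08 N·m
belt 206/165 = 1.2485 → τ = 214.08·1.2485·0.97 = 259.26 N·m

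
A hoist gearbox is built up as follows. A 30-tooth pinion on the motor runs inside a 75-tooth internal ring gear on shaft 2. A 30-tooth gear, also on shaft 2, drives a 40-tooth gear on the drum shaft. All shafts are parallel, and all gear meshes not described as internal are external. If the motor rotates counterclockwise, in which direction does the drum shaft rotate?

clockwise

the motor → shaft 2: internal mesh, same direction → CCW.
shaft 2 → the drum shaft: external mesh, 1 reversal → CW.
1 reversal in total — an odd number — so the drum shaft turns opposite to the motor.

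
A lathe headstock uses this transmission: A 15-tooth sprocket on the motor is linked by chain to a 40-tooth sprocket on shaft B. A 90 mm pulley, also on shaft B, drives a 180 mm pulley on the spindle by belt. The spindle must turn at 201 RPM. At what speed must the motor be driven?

1072 RPM

Overall ratio R = 2.6667 × 2 = 5.3333.
Required input speed = output speed × R = 201 × 5.3333 = 1072 RPM.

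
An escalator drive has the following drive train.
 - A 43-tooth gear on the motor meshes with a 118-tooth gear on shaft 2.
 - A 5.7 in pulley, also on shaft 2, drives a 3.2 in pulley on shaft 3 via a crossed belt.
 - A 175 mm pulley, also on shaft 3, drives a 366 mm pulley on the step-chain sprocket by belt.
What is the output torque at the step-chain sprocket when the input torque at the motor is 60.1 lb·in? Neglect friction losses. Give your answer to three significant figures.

Gear mesh: ratio = 118/43 = 2.7442; torque at shaft 2 = 60.1 × 2.7442 = 164.93 lb·in.
Belt: ratio = 3.2/5.7 = 0.5614; torque at shaft 3 = 164.93 × 0.5614 = 92.59 lb·in.
Belt: ratio = 366/175 = 2.0914; torque at the step-chain sprocket = 92.59 × 2.0914 = 193.64 lb·in.

194 lb·in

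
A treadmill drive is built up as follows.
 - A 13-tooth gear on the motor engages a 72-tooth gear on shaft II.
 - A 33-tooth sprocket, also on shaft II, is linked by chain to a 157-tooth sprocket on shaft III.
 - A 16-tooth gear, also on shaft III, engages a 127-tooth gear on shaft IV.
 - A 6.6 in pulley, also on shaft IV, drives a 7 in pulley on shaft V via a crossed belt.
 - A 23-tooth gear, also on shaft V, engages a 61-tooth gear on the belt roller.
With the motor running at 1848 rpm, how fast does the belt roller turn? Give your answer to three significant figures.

the motor → shaft II (gear mesh, 72/13): 1848 ÷ 5.5385 = 333.67 rpm
shaft II → shaft III (chain, 157/33): 333.67 ÷ 4.7576 = 70.134 rpm
shaft III → shaft IV (gear mesh, 127/16): 70.134 ÷ 7.9375 = 8.8357 rpm
shaft IV → shaft V (belt, 7/6.6): 8.8357 ÷ 1.0606 = 8.3308 rpm
shaft V → the belt roller (gear mesh, 61/23): 8.3308 ÷ 2.6522 = 3.1411 rpm

3.14 rpm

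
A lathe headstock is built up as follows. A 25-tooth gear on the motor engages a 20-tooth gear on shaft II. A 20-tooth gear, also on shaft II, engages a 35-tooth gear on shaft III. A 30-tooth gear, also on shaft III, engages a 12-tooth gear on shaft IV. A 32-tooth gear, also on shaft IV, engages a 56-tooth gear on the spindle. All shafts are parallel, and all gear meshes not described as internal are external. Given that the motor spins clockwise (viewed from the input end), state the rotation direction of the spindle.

clockwise

the motor → shaft II: external mesh, 1 reversal → CCW.
shaft II → shaft III: external mesh, 1 reversal → CW.
shaft III → shaft IV: external mesh, 1 reversal → CCW.
shaft IV → the spindle: external mesh, 1 reversal → CW.
4 reversals in total — an even number — so the spindle turns the same way as the motor.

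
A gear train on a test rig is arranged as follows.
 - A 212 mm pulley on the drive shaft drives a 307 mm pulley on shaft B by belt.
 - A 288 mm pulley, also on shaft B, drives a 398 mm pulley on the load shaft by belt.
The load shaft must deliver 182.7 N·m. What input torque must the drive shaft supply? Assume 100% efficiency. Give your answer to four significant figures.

Overall ratio R = 1.4481 × 1.3819 = 2.0012.
Input torque = output torque / R = 182.7 / 2.0012 = 91.295 N·m.

91.29 N·m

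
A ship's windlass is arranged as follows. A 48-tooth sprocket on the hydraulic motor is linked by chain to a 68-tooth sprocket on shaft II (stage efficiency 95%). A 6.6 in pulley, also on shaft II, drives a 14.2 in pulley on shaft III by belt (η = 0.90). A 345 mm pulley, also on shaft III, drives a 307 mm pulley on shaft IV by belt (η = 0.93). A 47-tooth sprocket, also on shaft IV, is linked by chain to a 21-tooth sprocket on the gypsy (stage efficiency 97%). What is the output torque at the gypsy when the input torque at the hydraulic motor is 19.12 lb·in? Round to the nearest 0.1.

After the chain (68/48): 19.12 × 1.4167 × 0.95 = 25.732 lb·in
After the belt (14.2/6.6): 25.732 × 2.1515 × 0.90 = 49.827 lb·in
After the belt (307/345): 49.827 × 0.88986 × 0.93 = 41.235 lb·in
After the chain (21/47): 41.235 × 0.44681 × 0.97 = 17.872 lb·in

17.9 lb·in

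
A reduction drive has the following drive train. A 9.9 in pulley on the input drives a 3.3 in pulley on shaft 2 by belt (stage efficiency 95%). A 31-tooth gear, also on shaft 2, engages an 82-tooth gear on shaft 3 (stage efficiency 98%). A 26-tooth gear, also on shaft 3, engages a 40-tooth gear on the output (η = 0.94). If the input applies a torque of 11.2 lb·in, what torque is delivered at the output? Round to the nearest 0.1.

After the belt (3.3/9.9): 11.2 × 0.33333 × 0.95 = 3.5467 lb·in
After the gear mesh (82/31): 3.5467 × 2.6452 × 0.98 = 9.1939 lb·in
After the gear mesh (40/26): 9.1939 × 1.5385 × 0.94 = 13.296 lb·in

13.3 lb·in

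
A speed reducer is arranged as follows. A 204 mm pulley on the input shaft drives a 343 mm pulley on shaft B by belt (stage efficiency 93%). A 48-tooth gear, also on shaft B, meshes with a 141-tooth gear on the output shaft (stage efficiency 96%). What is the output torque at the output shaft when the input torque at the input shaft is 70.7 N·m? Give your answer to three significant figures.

312 N·m

belt 343/204 = 1.6814 → τ = 70.7·1.6814·0.93 = 110.55 N·m
gear mesh 141/48 = 2.9375 → τ = 110.55·2.9375·0.96 = 311.76 N·m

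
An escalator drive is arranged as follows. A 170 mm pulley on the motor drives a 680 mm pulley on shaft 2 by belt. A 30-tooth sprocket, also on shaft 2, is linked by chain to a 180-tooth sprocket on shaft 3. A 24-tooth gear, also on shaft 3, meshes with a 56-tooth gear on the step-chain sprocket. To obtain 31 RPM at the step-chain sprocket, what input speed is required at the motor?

1736 RPM

Overall ratio R = 4 × 6 × 2.3333 = 56.
Required input speed = output speed × R = 31 × 56 = 1736 RPM.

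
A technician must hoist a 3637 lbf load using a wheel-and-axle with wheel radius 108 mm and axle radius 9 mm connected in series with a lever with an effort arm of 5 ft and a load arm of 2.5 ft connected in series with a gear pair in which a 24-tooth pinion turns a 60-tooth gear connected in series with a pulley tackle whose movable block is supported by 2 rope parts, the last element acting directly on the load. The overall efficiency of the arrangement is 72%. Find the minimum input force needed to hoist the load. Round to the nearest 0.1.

Wheel-and-axle MA = R/r = 108/9 = 12.
Lever MA = effort arm / load arm = 5/2.5 = 2.
Gear pair MA = 60/24 = 2.5.
Block-and-tackle MA = number of supporting rope parts = 2.
Combined ideal MA = 12 × 2 × 2.5 × 2 = 120.
Actual MA = 120 × 0.72 = 86.4.
Effort = load / actual MA = 3637 / 86.4 = 42.095 lbf.

42.1 lbf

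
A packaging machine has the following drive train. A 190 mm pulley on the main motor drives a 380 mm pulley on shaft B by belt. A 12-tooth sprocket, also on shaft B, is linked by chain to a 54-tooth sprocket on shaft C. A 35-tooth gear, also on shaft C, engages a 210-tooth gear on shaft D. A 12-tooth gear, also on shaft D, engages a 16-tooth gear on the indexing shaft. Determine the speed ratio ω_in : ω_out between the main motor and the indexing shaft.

Each stage contributes driven/driver: belt 380/190 = 2, chain 54/12 = 4.5, gear mesh 210/35 = 6, gear mesh 16/12 = 1.3333.
Overall: 2 × 4.5 × 6 × 1.3333 = 72.

72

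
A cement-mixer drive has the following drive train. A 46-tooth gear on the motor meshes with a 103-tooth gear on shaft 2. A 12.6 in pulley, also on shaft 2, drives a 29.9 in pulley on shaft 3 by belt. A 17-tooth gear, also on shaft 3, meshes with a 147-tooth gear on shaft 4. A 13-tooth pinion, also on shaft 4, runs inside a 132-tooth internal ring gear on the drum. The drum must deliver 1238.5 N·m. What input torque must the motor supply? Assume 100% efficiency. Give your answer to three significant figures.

2.65 N·m

Overall ratio R = 2.2391 × 2.373 × 8.6471 × 10.154 = 466.53.
Input torque = output torque / R = 1238.5 / 466.53 = 2.6547 N·m.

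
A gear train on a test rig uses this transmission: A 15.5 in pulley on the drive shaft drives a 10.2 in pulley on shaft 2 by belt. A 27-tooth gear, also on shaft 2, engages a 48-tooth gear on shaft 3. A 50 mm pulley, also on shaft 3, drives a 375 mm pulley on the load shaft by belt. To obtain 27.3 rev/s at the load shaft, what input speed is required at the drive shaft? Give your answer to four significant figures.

Overall ratio R = 0.65806 × 1.7778 × 7.5 = 8.7742.
Required input speed = output speed × R = 27.3 × 8.7742 = 239.54 rev/s.

239.5 rev/s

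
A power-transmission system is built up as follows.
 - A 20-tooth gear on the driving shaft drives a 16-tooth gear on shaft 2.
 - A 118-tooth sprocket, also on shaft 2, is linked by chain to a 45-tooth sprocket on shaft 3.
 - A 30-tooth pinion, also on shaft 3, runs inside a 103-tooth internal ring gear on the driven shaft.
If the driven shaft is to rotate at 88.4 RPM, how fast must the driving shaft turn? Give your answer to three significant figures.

Overall ratio R = 0.8 × 0.38136 × 3.4333 = 1.0475.
Required input speed = output speed × R = 88.4 × 1.0475 = 92.595 RPM.

92.6 RPM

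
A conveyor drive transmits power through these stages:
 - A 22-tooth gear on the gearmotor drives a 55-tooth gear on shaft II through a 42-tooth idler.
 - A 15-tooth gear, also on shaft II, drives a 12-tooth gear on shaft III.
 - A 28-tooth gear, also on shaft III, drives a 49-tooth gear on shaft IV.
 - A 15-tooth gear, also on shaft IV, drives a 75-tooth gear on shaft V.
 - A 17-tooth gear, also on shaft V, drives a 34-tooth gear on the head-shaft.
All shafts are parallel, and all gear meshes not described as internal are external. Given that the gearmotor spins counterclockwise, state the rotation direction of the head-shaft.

the gearmotor → shaft II: driver → idler → driven is 2 external meshes, 2 reversals → CCW.
shaft II → shaft III: external mesh, 1 reversal → CW.
shaft III → shaft IV: external mesh, 1 reversal → CCW.
shaft IV → shaft V: external mesh, 1 reversal → CW.
shaft V → the head-shaft: external mesh, 1 reversal → CCW.
6 reversals in total — an even number — so the head-shaft turns the same way as the gearmotor.

counterclockwise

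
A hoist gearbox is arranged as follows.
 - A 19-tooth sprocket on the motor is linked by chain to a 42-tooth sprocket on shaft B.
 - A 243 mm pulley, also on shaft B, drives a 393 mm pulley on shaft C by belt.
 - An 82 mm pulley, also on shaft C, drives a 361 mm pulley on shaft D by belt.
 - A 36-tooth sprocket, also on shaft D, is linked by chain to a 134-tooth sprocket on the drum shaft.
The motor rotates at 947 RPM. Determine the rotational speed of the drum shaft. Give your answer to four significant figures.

Chain: ratio = 42/19 = 2.2105, so shaft B turns at 947 / 2.2105 = 428.4 RPM.
Belt: ratio = 393/243 = 1.6173, so shaft C turns at 428.4 / 1.6173 = 264.89 RPM.
Belt: ratio = 361/82 = 4.4024, so shaft D turns at 264.89 / 4.4024 = 60.169 RPM.
Chain: ratio = 134/36 = 3.7222, so the drum shaft turns at 60.169 / 3.7222 = 16.165 RPM.

16.16 RPM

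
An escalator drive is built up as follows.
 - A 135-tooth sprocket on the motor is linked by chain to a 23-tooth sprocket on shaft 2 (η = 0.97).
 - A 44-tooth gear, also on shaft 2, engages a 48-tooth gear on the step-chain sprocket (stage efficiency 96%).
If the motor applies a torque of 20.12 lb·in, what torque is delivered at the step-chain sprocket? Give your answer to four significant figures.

Chain: ratio = 23/135 = 0.17037; torque at shaft 2 = 20.12 × 0.17037 × 0.97 = 3.325 lb·in.
Gear mesh: ratio = 48/44 = 1.0909; torque at the step-chain sprocket = 3.325 × 1.0909 × 0.96 = 3.4822 lb·in.

3.482 lb·in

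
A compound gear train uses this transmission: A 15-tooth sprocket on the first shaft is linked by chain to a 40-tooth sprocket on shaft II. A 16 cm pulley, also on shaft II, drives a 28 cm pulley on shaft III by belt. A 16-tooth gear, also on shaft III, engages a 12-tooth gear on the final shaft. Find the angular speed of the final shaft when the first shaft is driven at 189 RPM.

54 RPM

chain 40/15 = 2.6667 → 189/2.6667 = 70.875 RPM
belt 28/16 = 1.75 → 70.875/1.75 = 40.5 RPM
gear mesh 12/16 = 0.75 → 40.5/0.75 = 54 RPM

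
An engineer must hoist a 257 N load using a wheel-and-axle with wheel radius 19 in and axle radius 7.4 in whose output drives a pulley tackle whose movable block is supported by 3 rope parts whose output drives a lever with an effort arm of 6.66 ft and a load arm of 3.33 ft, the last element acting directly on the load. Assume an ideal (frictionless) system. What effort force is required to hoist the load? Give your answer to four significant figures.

Wheel-and-axle MA = R/r = 19/7.4 = 2.5676.
Block-and-tackle MA = number of supporting rope parts = 3.
Lever MA = effort arm / load arm = 6.66/3.33 = 2.
Combined ideal MA = 2.5676 × 3 × 2 = 15.405.
Effort = load / MA = 257 / 15.405 = 16.682 N.

16.68 N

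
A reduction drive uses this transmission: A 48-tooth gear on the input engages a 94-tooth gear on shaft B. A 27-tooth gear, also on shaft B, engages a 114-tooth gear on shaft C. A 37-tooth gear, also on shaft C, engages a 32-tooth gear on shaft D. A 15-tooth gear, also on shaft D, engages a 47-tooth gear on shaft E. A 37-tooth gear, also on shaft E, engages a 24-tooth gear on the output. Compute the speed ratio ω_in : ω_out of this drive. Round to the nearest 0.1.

Each stage contributes driven/driver: gear mesh 94/48 = 1.9583, gear mesh 114/27 = 4.2222, gear mesh 32/37 = 0.86486, gear mesh 47/15 = 3.1333, gear mesh 24/37 = 0.64865.
Overall: 1.9583 × 4.2222 × 0.86486 × 3.1333 × 0.64865 = 14.534.

14.5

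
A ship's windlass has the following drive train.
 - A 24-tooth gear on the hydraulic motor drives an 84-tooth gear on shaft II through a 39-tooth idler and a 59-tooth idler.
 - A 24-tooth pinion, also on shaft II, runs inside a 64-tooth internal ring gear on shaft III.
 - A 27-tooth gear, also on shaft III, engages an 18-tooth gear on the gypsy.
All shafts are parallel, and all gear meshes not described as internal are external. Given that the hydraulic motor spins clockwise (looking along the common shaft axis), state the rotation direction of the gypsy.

the hydraulic motor → shaft II: driver → idler → idler → driven is 3 external meshes, 3 reversals → CCW.
shaft II → shaft III: internal mesh, same direction → CCW.
shaft III → the gypsy: external mesh, 1 reversal → CW.
4 reversals in total — an even number — so the gypsy turns the same way as the hydraulic motor.

clockwise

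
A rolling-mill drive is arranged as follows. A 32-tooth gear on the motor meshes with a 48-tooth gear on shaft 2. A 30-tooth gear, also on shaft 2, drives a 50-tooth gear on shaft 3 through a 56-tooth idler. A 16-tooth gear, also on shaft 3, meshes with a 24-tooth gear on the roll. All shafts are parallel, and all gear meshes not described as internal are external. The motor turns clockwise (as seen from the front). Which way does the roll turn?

the motor → shaft 2: external mesh, 1 reversal → CCW.
shaft 2 → shaft 3: driver → idler → driven is 2 external meshes, 2 reversals → CCW.
shaft 3 → the roll: external mesh, 1 reversal → CW.
4 reversals in total — an even number — so the roll turns the same way as the motor.

clockwise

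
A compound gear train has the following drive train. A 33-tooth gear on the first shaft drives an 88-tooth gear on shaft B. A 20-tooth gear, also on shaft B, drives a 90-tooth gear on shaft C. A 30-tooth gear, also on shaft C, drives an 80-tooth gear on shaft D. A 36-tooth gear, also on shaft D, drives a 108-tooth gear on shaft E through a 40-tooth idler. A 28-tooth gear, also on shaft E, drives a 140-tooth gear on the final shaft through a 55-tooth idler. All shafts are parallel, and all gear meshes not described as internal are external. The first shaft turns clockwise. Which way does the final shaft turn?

counterclockwise

the first shaft → shaft B: external mesh, 1 reversal → CCW.
shaft B → shaft C: external mesh, 1 reversal → CW.
shaft C → shaft D: external mesh, 1 reversal → CCW.
shaft D → shaft E: driver → idler → driven is 2 external meshes, 2 reversals → CCW.
shaft E → the final shaft: driver → idler → driven is 2 external meshes, 2 reversals → CCW.
7 reversals in total — an odd number — so the final shaft turns opposite to the first shaft.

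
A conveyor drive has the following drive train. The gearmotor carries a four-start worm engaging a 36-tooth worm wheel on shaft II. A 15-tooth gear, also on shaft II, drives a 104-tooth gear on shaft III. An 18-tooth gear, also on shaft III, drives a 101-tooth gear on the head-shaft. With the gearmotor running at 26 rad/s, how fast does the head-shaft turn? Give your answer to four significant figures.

0.07426 rad/s

the gearmotor → shaft II (worm, 36/4): 26 ÷ 9 = 2.8889 rad/s
shaft II → shaft III (gear mesh, 104/15): 2.8889 ÷ 6.9333 = 0.41667 rad/s
shaft III → the head-shaft (gear mesh, 101/18): 0.41667 ÷ 5.6111 = 0.074257 rad/s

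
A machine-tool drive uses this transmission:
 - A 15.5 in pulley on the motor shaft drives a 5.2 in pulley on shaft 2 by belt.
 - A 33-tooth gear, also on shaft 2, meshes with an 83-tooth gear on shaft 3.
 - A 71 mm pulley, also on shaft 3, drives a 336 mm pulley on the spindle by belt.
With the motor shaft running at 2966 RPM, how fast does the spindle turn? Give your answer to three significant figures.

belt 5.2/15.5 = 0.33548 → 2966/0.33548 = 8841 RPM
gear mesh 83/33 = 2.5152 → 8841/2.5152 = 3515.1 RPM
belt 336/71 = 4.7324 → 3515.1/4.7324 = 742.77 RPM

743 RPM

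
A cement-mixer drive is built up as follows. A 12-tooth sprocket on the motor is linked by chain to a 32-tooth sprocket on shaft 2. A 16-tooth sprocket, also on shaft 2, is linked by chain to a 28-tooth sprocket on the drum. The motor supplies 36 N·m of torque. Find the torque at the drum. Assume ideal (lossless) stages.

168 N·m

Chain: ratio = 32/12 = 2.6667; torque at shaft 2 = 36 × 2.6667 = 96 N·m.
Chain: ratio = 28/16 = 1.75; torque at the drum = 96 × 1.75 = 168 N·m.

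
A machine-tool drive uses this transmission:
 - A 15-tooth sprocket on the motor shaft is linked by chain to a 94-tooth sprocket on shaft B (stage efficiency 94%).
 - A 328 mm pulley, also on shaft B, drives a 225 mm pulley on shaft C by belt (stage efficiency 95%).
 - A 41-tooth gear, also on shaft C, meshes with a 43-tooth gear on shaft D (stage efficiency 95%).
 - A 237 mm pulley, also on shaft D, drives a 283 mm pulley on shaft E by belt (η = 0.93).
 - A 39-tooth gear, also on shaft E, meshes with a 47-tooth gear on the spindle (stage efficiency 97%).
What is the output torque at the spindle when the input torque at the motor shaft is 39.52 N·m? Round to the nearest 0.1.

Chain: ratio = 94/15 = 6.2667; torque at shaft B = 39.52 × 6.2667 × 0.94 = 232.8 N·m.
Belt: ratio = 225/328 = 0.68598; torque at shaft C = 232.8 × 0.68598 × 0.95 = 151.71 N·m.
Gear mesh: ratio = 43/41 = 1.0488; torque at shaft D = 151.71 × 1.0488 × 0.95 = 151.15 N·m.
Belt: ratio = 283/237 = 1.1941; torque at shaft E = 151.15 × 1.1941 × 0.93 = 167.86 N·m.
Gear mesh: ratio = 47/39 = 1.2051; torque at the spindle = 167.86 × 1.2051 × 0.97 = 196.22 N·m.

196.2 N·m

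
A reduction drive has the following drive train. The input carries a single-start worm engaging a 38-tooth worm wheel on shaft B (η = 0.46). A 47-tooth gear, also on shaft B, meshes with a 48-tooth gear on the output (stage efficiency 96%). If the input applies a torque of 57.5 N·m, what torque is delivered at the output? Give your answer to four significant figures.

985.4 N·m

Worm: ratio = 38/1 = 38; torque at shaft B = 57.5 × 38 × 0.46 = 1005.1 N·m.
Gear mesh: ratio = 48/47 = 1.0213; torque at the output = 1005.1 × 1.0213 × 0.96 = 985.43 N·m.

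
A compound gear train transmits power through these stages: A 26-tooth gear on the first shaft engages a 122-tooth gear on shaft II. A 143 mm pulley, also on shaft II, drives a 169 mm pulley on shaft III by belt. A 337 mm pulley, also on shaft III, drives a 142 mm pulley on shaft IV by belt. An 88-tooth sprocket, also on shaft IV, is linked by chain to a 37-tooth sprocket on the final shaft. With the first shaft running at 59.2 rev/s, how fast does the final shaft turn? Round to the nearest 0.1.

gear mesh 122/26 = 4.6923 → 59.2/4.6923 = 12.616 rev/s
belt 169/143 = 1.1818 → 12.616/1.1818 = 10.675 rev/s
belt 142/337 = 0.42136 → 10.675/0.42136 = 25.335 rev/s
chain 37/88 = 0.42045 → 25.335/0.42045 = 60.257 rev/s

60.3 rev/s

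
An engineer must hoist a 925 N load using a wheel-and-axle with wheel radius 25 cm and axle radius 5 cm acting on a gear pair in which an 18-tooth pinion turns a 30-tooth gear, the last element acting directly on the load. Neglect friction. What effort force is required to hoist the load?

Wheel-and-axle MA = R/r = 25/5 = 5.
Gear pair MA = 30/18 = 1.6667.
Combined ideal MA = 5 × 1.6667 = 8.3333.
Effort = load / MA = 925 / 8.3333 = 111 N.

111 N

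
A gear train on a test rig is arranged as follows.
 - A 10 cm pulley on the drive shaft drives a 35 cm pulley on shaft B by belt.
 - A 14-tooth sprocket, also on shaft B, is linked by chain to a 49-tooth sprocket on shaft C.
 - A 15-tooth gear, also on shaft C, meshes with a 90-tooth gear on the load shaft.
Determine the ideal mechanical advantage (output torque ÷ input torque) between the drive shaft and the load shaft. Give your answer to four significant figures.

73.50

Each stage contributes driven/driver: belt 35/10 = 3.5, chain 49/14 = 3.5, gear mesh 90/15 = 6.
Overall: 3.5 × 3.5 × 6 = 73.5.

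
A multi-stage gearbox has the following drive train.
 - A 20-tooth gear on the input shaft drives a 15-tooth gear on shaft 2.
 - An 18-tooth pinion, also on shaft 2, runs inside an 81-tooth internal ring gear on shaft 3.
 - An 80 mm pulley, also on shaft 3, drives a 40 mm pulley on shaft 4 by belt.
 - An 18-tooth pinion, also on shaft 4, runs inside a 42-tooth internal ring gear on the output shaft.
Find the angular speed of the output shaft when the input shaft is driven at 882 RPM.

224 RPM

Gear mesh: ratio = 15/20 = 0.75, so shaft 2 turns at 882 / 0.75 = 1176 RPM.
Internal gear: ratio = 81/18 = 4.5, so shaft 3 turns at 1176 / 4.5 = 261.33 RPM.
Belt: ratio = 40/80 = 0.5, so shaft 4 turns at 261.33 / 0.5 = 522.67 RPM.
Internal gear: ratio = 42/18 = 2.3333, so the output shaft turns at 522.67 / 2.3333 = 224 RPM.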